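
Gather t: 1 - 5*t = 1 - 5*t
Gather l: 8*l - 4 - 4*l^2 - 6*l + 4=-4*l^2 + 2*l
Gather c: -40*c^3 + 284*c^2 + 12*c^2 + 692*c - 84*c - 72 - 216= -40*c^3 + 296*c^2 + 608*c - 288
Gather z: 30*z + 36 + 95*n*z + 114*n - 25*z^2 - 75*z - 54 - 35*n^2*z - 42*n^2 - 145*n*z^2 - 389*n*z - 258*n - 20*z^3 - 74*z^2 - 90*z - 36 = -42*n^2 - 144*n - 20*z^3 + z^2*(-145*n - 99) + z*(-35*n^2 - 294*n - 135) - 54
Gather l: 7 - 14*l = 7 - 14*l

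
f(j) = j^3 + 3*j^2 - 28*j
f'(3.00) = 17.00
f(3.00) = -30.00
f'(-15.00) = 557.00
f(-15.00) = -2280.00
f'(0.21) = -26.61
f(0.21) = -5.74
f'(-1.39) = -30.54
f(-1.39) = 42.03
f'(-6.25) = 51.69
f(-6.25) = 48.05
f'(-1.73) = -29.40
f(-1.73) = 52.24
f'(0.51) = -24.16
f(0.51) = -13.37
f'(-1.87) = -28.73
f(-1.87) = 56.31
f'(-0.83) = -30.91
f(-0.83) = 24.73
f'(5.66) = 102.07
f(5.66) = 118.95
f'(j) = 3*j^2 + 6*j - 28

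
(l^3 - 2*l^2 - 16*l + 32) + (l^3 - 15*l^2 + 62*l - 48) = 2*l^3 - 17*l^2 + 46*l - 16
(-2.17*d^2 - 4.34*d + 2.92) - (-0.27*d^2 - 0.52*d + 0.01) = -1.9*d^2 - 3.82*d + 2.91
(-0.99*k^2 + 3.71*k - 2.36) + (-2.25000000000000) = -0.99*k^2 + 3.71*k - 4.61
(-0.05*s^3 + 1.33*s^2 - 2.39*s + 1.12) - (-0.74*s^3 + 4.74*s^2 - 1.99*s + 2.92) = 0.69*s^3 - 3.41*s^2 - 0.4*s - 1.8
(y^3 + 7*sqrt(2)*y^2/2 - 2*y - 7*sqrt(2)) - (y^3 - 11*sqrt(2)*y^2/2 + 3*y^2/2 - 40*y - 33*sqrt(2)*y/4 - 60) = -3*y^2/2 + 9*sqrt(2)*y^2 + 33*sqrt(2)*y/4 + 38*y - 7*sqrt(2) + 60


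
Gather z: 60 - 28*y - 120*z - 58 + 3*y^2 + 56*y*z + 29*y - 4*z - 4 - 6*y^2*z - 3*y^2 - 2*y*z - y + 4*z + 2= z*(-6*y^2 + 54*y - 120)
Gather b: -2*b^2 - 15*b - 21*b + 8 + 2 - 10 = -2*b^2 - 36*b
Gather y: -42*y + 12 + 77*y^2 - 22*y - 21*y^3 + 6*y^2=-21*y^3 + 83*y^2 - 64*y + 12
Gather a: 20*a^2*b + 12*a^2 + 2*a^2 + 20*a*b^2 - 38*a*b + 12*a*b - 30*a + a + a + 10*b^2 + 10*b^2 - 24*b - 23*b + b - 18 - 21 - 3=a^2*(20*b + 14) + a*(20*b^2 - 26*b - 28) + 20*b^2 - 46*b - 42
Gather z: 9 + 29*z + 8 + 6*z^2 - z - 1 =6*z^2 + 28*z + 16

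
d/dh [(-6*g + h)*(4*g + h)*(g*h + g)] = g*(-24*g^2 - 4*g*h - 2*g + 3*h^2 + 2*h)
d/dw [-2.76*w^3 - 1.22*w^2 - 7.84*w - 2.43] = -8.28*w^2 - 2.44*w - 7.84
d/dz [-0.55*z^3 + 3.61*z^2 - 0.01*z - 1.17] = -1.65*z^2 + 7.22*z - 0.01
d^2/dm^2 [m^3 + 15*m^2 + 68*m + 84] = 6*m + 30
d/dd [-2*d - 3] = -2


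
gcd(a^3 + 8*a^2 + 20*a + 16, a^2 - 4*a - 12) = a + 2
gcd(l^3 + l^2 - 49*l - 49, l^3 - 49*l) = l^2 - 49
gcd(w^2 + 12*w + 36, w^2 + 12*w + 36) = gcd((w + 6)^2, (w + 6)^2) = w^2 + 12*w + 36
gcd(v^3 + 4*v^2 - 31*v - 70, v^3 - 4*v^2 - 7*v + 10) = v^2 - 3*v - 10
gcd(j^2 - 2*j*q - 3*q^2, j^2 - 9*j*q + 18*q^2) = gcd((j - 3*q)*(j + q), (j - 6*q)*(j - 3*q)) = -j + 3*q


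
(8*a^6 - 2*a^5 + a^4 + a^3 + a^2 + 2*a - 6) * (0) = 0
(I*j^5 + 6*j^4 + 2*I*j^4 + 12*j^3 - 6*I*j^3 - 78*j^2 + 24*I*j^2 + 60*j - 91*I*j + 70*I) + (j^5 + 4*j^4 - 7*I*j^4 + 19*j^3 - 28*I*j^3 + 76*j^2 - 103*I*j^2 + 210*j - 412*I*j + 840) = j^5 + I*j^5 + 10*j^4 - 5*I*j^4 + 31*j^3 - 34*I*j^3 - 2*j^2 - 79*I*j^2 + 270*j - 503*I*j + 840 + 70*I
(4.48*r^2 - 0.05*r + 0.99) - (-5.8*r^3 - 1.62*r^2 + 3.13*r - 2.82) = 5.8*r^3 + 6.1*r^2 - 3.18*r + 3.81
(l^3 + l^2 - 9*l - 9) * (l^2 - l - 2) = l^5 - 12*l^3 - 2*l^2 + 27*l + 18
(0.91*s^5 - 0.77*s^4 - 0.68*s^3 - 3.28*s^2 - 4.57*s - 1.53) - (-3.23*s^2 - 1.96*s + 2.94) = 0.91*s^5 - 0.77*s^4 - 0.68*s^3 - 0.0499999999999998*s^2 - 2.61*s - 4.47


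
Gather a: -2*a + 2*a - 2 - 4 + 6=0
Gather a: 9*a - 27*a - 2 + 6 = 4 - 18*a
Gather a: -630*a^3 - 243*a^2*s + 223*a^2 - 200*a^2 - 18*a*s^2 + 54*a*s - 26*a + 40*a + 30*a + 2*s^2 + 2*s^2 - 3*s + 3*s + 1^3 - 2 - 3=-630*a^3 + a^2*(23 - 243*s) + a*(-18*s^2 + 54*s + 44) + 4*s^2 - 4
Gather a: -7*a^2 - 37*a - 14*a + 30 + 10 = -7*a^2 - 51*a + 40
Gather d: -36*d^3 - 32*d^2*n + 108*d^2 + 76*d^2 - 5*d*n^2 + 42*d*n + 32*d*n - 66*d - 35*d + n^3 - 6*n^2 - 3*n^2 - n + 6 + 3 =-36*d^3 + d^2*(184 - 32*n) + d*(-5*n^2 + 74*n - 101) + n^3 - 9*n^2 - n + 9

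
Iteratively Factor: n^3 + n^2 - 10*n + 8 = (n - 2)*(n^2 + 3*n - 4) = (n - 2)*(n + 4)*(n - 1)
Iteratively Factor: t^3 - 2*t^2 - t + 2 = (t - 1)*(t^2 - t - 2) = (t - 1)*(t + 1)*(t - 2)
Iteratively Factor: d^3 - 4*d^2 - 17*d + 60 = (d - 5)*(d^2 + d - 12) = (d - 5)*(d - 3)*(d + 4)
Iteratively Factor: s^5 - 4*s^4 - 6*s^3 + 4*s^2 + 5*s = (s)*(s^4 - 4*s^3 - 6*s^2 + 4*s + 5) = s*(s + 1)*(s^3 - 5*s^2 - s + 5) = s*(s - 5)*(s + 1)*(s^2 - 1) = s*(s - 5)*(s - 1)*(s + 1)*(s + 1)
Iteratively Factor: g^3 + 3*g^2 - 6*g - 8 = (g + 4)*(g^2 - g - 2) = (g + 1)*(g + 4)*(g - 2)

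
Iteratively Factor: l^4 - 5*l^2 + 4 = (l - 1)*(l^3 + l^2 - 4*l - 4) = (l - 2)*(l - 1)*(l^2 + 3*l + 2) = (l - 2)*(l - 1)*(l + 1)*(l + 2)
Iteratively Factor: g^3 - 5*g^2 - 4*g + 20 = (g - 5)*(g^2 - 4) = (g - 5)*(g + 2)*(g - 2)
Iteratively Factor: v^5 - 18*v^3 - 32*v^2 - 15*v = (v + 1)*(v^4 - v^3 - 17*v^2 - 15*v) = (v + 1)*(v + 3)*(v^3 - 4*v^2 - 5*v) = v*(v + 1)*(v + 3)*(v^2 - 4*v - 5) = v*(v + 1)^2*(v + 3)*(v - 5)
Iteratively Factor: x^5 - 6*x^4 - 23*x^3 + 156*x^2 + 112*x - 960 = (x + 3)*(x^4 - 9*x^3 + 4*x^2 + 144*x - 320) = (x - 4)*(x + 3)*(x^3 - 5*x^2 - 16*x + 80) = (x - 4)*(x + 3)*(x + 4)*(x^2 - 9*x + 20) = (x - 4)^2*(x + 3)*(x + 4)*(x - 5)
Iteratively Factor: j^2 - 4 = (j + 2)*(j - 2)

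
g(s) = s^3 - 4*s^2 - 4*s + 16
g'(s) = 3*s^2 - 8*s - 4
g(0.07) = 15.70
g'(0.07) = -4.55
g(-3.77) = -79.35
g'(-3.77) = 68.80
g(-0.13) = 16.45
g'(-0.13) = -2.91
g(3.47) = -4.26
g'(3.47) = 4.36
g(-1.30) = 12.24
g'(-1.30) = 11.47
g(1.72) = 2.37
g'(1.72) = -8.88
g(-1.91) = 2.08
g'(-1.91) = 22.22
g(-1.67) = 6.87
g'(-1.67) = 17.73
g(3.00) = -5.00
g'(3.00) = -1.00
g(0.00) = 16.00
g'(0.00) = -4.00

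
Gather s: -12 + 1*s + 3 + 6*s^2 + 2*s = 6*s^2 + 3*s - 9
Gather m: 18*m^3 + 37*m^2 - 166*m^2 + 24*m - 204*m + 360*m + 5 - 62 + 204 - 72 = 18*m^3 - 129*m^2 + 180*m + 75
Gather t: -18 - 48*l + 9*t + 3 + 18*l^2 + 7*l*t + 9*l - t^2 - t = 18*l^2 - 39*l - t^2 + t*(7*l + 8) - 15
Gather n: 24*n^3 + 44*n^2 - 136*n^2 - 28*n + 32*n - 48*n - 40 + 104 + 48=24*n^3 - 92*n^2 - 44*n + 112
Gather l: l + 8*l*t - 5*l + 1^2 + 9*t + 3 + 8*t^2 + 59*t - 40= l*(8*t - 4) + 8*t^2 + 68*t - 36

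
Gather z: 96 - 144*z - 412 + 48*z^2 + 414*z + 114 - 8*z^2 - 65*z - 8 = 40*z^2 + 205*z - 210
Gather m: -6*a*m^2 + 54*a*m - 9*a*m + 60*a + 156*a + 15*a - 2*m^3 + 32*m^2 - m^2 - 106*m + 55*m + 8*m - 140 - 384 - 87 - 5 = 231*a - 2*m^3 + m^2*(31 - 6*a) + m*(45*a - 43) - 616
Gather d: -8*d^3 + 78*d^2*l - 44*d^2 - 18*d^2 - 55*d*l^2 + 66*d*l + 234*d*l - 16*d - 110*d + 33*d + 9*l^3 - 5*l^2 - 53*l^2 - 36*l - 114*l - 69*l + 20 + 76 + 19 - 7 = -8*d^3 + d^2*(78*l - 62) + d*(-55*l^2 + 300*l - 93) + 9*l^3 - 58*l^2 - 219*l + 108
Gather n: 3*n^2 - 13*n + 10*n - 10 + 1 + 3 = 3*n^2 - 3*n - 6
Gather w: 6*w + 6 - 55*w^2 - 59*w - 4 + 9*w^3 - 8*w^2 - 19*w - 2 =9*w^3 - 63*w^2 - 72*w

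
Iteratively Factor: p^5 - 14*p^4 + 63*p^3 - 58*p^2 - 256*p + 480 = (p - 3)*(p^4 - 11*p^3 + 30*p^2 + 32*p - 160) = (p - 3)*(p + 2)*(p^3 - 13*p^2 + 56*p - 80) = (p - 4)*(p - 3)*(p + 2)*(p^2 - 9*p + 20) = (p - 4)^2*(p - 3)*(p + 2)*(p - 5)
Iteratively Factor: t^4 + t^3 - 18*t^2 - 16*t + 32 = (t - 1)*(t^3 + 2*t^2 - 16*t - 32) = (t - 4)*(t - 1)*(t^2 + 6*t + 8) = (t - 4)*(t - 1)*(t + 4)*(t + 2)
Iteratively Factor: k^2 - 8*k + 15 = (k - 5)*(k - 3)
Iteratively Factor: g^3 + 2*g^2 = (g)*(g^2 + 2*g) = g^2*(g + 2)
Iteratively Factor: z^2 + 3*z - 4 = (z + 4)*(z - 1)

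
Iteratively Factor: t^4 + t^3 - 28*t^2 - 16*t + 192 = (t + 4)*(t^3 - 3*t^2 - 16*t + 48) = (t - 4)*(t + 4)*(t^2 + t - 12) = (t - 4)*(t - 3)*(t + 4)*(t + 4)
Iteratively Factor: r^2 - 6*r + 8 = (r - 4)*(r - 2)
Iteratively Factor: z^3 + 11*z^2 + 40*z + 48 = (z + 3)*(z^2 + 8*z + 16) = (z + 3)*(z + 4)*(z + 4)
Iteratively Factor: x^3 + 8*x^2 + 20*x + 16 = (x + 4)*(x^2 + 4*x + 4) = (x + 2)*(x + 4)*(x + 2)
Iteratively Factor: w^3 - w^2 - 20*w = (w + 4)*(w^2 - 5*w) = (w - 5)*(w + 4)*(w)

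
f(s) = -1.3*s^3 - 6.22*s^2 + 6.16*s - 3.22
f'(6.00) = -208.88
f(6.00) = -470.98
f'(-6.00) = -59.60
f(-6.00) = 16.70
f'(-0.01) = 6.28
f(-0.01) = -3.28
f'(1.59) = -23.48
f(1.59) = -14.38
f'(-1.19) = 15.44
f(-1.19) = -17.17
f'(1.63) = -24.48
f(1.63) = -15.34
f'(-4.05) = -7.43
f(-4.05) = -43.83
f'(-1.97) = 15.53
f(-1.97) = -29.56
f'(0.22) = 3.23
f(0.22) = -2.18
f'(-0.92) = 14.30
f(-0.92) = -13.14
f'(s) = -3.9*s^2 - 12.44*s + 6.16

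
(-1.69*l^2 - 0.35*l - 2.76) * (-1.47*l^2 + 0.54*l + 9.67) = 2.4843*l^4 - 0.3981*l^3 - 12.4741*l^2 - 4.8749*l - 26.6892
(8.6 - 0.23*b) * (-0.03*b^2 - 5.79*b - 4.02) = 0.0069*b^3 + 1.0737*b^2 - 48.8694*b - 34.572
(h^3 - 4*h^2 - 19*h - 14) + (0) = h^3 - 4*h^2 - 19*h - 14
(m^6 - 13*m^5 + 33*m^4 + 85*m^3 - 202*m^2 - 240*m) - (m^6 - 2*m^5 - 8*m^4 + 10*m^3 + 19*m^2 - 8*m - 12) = -11*m^5 + 41*m^4 + 75*m^3 - 221*m^2 - 232*m + 12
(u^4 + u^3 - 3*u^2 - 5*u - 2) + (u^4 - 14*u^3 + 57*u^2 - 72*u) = 2*u^4 - 13*u^3 + 54*u^2 - 77*u - 2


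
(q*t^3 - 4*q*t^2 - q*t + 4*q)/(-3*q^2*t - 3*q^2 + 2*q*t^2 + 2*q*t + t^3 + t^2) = q*(-t^2 + 5*t - 4)/(3*q^2 - 2*q*t - t^2)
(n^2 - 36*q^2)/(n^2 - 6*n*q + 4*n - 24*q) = (n + 6*q)/(n + 4)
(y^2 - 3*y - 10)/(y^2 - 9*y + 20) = (y + 2)/(y - 4)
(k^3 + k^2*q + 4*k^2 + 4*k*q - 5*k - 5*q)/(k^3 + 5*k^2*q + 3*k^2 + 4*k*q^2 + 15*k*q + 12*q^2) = (k^2 + 4*k - 5)/(k^2 + 4*k*q + 3*k + 12*q)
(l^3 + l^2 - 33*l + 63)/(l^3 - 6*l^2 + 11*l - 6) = (l^2 + 4*l - 21)/(l^2 - 3*l + 2)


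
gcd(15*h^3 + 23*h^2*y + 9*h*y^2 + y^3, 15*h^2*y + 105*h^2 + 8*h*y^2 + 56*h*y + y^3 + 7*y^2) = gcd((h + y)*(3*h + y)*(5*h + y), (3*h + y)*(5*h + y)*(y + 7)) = 15*h^2 + 8*h*y + y^2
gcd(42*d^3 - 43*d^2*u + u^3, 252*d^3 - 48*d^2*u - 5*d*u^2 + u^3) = -42*d^2 + d*u + u^2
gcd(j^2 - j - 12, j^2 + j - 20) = j - 4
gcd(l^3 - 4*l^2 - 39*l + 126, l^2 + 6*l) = l + 6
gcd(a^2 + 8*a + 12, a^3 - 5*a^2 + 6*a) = 1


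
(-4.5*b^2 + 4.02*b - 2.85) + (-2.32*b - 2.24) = -4.5*b^2 + 1.7*b - 5.09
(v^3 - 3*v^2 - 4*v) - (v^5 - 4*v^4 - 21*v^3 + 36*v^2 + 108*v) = -v^5 + 4*v^4 + 22*v^3 - 39*v^2 - 112*v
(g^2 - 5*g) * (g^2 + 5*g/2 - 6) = g^4 - 5*g^3/2 - 37*g^2/2 + 30*g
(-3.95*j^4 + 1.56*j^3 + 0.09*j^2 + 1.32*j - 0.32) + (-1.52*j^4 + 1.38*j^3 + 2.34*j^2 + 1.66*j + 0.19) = -5.47*j^4 + 2.94*j^3 + 2.43*j^2 + 2.98*j - 0.13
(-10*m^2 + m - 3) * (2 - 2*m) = 20*m^3 - 22*m^2 + 8*m - 6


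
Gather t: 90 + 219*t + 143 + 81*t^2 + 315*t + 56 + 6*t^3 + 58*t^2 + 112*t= 6*t^3 + 139*t^2 + 646*t + 289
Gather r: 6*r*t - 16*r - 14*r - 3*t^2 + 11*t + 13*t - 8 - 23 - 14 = r*(6*t - 30) - 3*t^2 + 24*t - 45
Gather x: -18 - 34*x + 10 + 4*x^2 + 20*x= 4*x^2 - 14*x - 8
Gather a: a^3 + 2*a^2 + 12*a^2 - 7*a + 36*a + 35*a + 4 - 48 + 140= a^3 + 14*a^2 + 64*a + 96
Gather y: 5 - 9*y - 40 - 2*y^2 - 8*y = -2*y^2 - 17*y - 35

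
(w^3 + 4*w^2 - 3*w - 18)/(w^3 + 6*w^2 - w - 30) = (w + 3)/(w + 5)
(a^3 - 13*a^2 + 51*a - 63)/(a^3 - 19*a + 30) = (a^2 - 10*a + 21)/(a^2 + 3*a - 10)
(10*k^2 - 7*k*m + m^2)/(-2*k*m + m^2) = (-5*k + m)/m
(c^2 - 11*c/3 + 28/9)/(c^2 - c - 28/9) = (3*c - 4)/(3*c + 4)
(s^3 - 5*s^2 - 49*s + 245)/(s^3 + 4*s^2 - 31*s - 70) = (s - 7)/(s + 2)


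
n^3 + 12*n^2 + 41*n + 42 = (n + 2)*(n + 3)*(n + 7)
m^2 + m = m*(m + 1)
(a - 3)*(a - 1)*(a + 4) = a^3 - 13*a + 12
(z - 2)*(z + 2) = z^2 - 4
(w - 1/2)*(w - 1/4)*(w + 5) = w^3 + 17*w^2/4 - 29*w/8 + 5/8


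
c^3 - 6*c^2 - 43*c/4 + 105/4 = (c - 7)*(c - 3/2)*(c + 5/2)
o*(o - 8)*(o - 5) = o^3 - 13*o^2 + 40*o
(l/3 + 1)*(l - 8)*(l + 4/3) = l^3/3 - 11*l^2/9 - 92*l/9 - 32/3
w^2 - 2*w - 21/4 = (w - 7/2)*(w + 3/2)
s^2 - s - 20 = (s - 5)*(s + 4)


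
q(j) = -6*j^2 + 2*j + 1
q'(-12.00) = 146.00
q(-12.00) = -887.00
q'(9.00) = -106.00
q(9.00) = -467.00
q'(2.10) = -23.20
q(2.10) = -21.26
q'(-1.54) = 20.48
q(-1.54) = -16.31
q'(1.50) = -16.00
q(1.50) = -9.50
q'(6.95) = -81.40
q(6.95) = -274.92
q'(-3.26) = 41.12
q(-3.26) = -69.29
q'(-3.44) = 43.28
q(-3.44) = -76.88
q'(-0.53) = 8.36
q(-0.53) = -1.75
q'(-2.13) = 27.56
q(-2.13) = -30.48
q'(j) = 2 - 12*j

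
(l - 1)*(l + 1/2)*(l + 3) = l^3 + 5*l^2/2 - 2*l - 3/2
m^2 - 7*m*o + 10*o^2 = (m - 5*o)*(m - 2*o)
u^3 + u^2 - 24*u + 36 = (u - 3)*(u - 2)*(u + 6)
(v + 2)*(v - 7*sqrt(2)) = v^2 - 7*sqrt(2)*v + 2*v - 14*sqrt(2)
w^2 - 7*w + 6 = (w - 6)*(w - 1)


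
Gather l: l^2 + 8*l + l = l^2 + 9*l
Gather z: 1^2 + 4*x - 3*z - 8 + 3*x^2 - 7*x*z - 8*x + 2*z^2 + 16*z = 3*x^2 - 4*x + 2*z^2 + z*(13 - 7*x) - 7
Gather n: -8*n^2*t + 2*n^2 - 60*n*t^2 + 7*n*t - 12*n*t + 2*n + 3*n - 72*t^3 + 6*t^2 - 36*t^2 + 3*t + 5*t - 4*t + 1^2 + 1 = n^2*(2 - 8*t) + n*(-60*t^2 - 5*t + 5) - 72*t^3 - 30*t^2 + 4*t + 2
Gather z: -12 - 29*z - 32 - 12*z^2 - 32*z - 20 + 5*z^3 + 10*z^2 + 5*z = 5*z^3 - 2*z^2 - 56*z - 64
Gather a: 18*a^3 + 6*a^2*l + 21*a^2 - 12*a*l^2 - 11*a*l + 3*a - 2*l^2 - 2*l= 18*a^3 + a^2*(6*l + 21) + a*(-12*l^2 - 11*l + 3) - 2*l^2 - 2*l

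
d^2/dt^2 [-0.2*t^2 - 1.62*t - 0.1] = -0.400000000000000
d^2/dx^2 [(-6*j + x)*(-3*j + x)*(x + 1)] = -18*j + 6*x + 2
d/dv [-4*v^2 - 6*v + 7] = -8*v - 6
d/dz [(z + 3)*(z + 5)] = 2*z + 8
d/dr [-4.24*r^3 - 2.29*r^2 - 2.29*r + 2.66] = -12.72*r^2 - 4.58*r - 2.29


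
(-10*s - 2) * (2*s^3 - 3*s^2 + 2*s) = -20*s^4 + 26*s^3 - 14*s^2 - 4*s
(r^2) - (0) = r^2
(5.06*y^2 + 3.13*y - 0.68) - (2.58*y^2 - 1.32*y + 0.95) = 2.48*y^2 + 4.45*y - 1.63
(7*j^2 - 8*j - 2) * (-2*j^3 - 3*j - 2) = -14*j^5 + 16*j^4 - 17*j^3 + 10*j^2 + 22*j + 4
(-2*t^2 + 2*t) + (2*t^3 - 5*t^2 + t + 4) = 2*t^3 - 7*t^2 + 3*t + 4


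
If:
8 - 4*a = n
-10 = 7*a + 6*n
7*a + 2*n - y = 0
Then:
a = 58/17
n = -96/17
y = 214/17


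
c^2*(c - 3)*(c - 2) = c^4 - 5*c^3 + 6*c^2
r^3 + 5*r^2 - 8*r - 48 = (r - 3)*(r + 4)^2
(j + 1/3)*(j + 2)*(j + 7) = j^3 + 28*j^2/3 + 17*j + 14/3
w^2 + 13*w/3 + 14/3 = (w + 2)*(w + 7/3)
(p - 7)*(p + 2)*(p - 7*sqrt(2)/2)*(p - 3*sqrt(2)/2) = p^4 - 5*sqrt(2)*p^3 - 5*p^3 - 7*p^2/2 + 25*sqrt(2)*p^2 - 105*p/2 + 70*sqrt(2)*p - 147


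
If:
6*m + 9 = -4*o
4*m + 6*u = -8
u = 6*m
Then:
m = -1/5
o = -39/20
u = -6/5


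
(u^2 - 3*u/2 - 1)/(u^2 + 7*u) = (u^2 - 3*u/2 - 1)/(u*(u + 7))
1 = 1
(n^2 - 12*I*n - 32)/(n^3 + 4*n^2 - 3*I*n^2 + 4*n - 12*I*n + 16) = (n - 8*I)/(n^2 + n*(4 + I) + 4*I)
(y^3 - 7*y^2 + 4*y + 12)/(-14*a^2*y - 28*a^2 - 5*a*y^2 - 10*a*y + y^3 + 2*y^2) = (-y^3 + 7*y^2 - 4*y - 12)/(14*a^2*y + 28*a^2 + 5*a*y^2 + 10*a*y - y^3 - 2*y^2)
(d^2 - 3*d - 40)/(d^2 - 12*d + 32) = (d + 5)/(d - 4)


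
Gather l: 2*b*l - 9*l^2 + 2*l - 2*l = 2*b*l - 9*l^2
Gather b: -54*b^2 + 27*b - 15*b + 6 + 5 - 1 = -54*b^2 + 12*b + 10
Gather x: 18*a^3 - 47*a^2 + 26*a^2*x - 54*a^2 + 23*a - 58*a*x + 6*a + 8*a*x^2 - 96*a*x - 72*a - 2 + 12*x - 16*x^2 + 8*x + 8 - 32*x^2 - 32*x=18*a^3 - 101*a^2 - 43*a + x^2*(8*a - 48) + x*(26*a^2 - 154*a - 12) + 6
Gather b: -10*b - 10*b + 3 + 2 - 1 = 4 - 20*b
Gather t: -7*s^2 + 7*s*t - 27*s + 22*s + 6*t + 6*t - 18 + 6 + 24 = -7*s^2 - 5*s + t*(7*s + 12) + 12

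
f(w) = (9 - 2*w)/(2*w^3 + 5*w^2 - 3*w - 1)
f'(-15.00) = 0.00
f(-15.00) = -0.00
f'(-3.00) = -313.00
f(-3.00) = -15.00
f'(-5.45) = -0.08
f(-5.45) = -0.12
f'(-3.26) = -7.77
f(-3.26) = -2.10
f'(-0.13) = 142.24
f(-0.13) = -17.48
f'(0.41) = -9.41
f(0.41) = -6.54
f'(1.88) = -0.41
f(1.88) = 0.22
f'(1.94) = -0.36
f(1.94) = 0.19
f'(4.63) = -0.01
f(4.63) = -0.00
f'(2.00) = -0.31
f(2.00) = 0.17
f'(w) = (9 - 2*w)*(-6*w^2 - 10*w + 3)/(2*w^3 + 5*w^2 - 3*w - 1)^2 - 2/(2*w^3 + 5*w^2 - 3*w - 1)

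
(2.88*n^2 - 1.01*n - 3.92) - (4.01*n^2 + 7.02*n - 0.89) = -1.13*n^2 - 8.03*n - 3.03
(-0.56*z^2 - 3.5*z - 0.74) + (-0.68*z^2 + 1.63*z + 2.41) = -1.24*z^2 - 1.87*z + 1.67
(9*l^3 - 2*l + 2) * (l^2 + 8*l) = 9*l^5 + 72*l^4 - 2*l^3 - 14*l^2 + 16*l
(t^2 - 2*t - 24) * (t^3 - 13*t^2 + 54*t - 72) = t^5 - 15*t^4 + 56*t^3 + 132*t^2 - 1152*t + 1728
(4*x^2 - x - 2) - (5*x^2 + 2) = -x^2 - x - 4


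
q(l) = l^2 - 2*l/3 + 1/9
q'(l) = 2*l - 2/3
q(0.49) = 0.02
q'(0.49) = 0.31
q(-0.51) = 0.71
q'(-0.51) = -1.69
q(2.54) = 4.87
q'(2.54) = 4.41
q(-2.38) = 7.36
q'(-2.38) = -5.43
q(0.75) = 0.17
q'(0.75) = 0.83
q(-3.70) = 16.27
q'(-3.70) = -8.07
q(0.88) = 0.30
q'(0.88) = 1.09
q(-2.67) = 9.02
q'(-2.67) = -6.01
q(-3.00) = 11.11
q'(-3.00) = -6.67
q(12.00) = 136.11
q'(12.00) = 23.33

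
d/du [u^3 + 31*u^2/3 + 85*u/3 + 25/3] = 3*u^2 + 62*u/3 + 85/3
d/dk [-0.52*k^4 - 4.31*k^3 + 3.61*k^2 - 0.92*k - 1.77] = -2.08*k^3 - 12.93*k^2 + 7.22*k - 0.92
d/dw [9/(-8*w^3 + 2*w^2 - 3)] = 36*w*(6*w - 1)/(8*w^3 - 2*w^2 + 3)^2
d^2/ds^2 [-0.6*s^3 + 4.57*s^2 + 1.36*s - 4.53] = 9.14 - 3.6*s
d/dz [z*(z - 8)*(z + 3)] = 3*z^2 - 10*z - 24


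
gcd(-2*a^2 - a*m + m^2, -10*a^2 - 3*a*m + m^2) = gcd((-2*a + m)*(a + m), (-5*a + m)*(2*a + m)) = 1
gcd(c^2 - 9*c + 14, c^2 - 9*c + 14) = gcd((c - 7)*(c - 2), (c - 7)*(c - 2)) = c^2 - 9*c + 14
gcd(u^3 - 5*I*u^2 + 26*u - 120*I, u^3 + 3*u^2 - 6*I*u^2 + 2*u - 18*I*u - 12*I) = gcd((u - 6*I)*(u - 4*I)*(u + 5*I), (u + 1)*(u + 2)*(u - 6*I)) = u - 6*I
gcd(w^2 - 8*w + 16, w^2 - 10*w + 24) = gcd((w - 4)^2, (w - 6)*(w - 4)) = w - 4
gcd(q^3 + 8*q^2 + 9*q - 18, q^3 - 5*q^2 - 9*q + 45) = q + 3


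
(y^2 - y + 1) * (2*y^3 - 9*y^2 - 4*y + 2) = 2*y^5 - 11*y^4 + 7*y^3 - 3*y^2 - 6*y + 2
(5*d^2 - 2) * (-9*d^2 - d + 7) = -45*d^4 - 5*d^3 + 53*d^2 + 2*d - 14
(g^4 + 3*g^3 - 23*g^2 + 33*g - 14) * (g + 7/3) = g^5 + 16*g^4/3 - 16*g^3 - 62*g^2/3 + 63*g - 98/3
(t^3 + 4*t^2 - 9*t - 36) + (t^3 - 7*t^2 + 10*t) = 2*t^3 - 3*t^2 + t - 36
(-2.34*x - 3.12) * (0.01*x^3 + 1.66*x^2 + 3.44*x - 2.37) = -0.0234*x^4 - 3.9156*x^3 - 13.2288*x^2 - 5.187*x + 7.3944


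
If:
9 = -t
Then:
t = -9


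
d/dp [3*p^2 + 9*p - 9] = 6*p + 9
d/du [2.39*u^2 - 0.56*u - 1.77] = 4.78*u - 0.56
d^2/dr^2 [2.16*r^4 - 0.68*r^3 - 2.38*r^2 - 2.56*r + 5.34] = 25.92*r^2 - 4.08*r - 4.76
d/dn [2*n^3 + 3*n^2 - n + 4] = 6*n^2 + 6*n - 1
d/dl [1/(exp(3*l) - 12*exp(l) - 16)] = 3*(4 - exp(2*l))*exp(l)/(-exp(3*l) + 12*exp(l) + 16)^2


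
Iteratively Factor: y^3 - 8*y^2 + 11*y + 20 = (y + 1)*(y^2 - 9*y + 20) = (y - 5)*(y + 1)*(y - 4)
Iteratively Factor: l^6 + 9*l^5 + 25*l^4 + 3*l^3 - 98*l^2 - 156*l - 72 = (l - 2)*(l^5 + 11*l^4 + 47*l^3 + 97*l^2 + 96*l + 36) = (l - 2)*(l + 1)*(l^4 + 10*l^3 + 37*l^2 + 60*l + 36) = (l - 2)*(l + 1)*(l + 3)*(l^3 + 7*l^2 + 16*l + 12) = (l - 2)*(l + 1)*(l + 3)^2*(l^2 + 4*l + 4) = (l - 2)*(l + 1)*(l + 2)*(l + 3)^2*(l + 2)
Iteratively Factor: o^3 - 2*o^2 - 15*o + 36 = (o + 4)*(o^2 - 6*o + 9) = (o - 3)*(o + 4)*(o - 3)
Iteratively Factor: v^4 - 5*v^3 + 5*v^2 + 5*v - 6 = (v - 2)*(v^3 - 3*v^2 - v + 3) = (v - 3)*(v - 2)*(v^2 - 1) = (v - 3)*(v - 2)*(v + 1)*(v - 1)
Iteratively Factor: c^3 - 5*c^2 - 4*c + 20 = (c + 2)*(c^2 - 7*c + 10) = (c - 5)*(c + 2)*(c - 2)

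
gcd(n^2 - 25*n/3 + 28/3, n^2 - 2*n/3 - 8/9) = n - 4/3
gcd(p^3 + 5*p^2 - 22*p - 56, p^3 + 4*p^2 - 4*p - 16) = p + 2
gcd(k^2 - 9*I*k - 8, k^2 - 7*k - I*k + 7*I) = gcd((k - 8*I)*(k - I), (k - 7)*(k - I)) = k - I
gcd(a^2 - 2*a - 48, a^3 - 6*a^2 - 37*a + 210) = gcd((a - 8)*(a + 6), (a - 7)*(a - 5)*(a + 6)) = a + 6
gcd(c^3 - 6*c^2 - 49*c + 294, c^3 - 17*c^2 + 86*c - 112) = c - 7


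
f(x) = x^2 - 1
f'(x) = 2*x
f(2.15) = 3.62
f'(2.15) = 4.30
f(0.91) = -0.17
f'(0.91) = 1.82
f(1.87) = 2.50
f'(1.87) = 3.74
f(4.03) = 15.24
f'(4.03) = 8.06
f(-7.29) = 52.14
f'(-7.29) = -14.58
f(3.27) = 9.69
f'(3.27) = 6.54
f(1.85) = 2.42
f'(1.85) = 3.70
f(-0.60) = -0.64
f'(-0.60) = -1.20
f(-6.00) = 35.00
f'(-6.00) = -12.00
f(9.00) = 80.00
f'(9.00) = 18.00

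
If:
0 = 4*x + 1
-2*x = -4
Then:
No Solution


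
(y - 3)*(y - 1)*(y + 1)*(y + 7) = y^4 + 4*y^3 - 22*y^2 - 4*y + 21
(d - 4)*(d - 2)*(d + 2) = d^3 - 4*d^2 - 4*d + 16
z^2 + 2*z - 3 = (z - 1)*(z + 3)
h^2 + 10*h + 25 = (h + 5)^2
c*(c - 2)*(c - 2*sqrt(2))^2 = c^4 - 4*sqrt(2)*c^3 - 2*c^3 + 8*c^2 + 8*sqrt(2)*c^2 - 16*c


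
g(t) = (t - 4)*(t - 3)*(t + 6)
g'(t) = (t - 4)*(t - 3) + (t - 4)*(t + 6) + (t - 3)*(t + 6)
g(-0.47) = 85.78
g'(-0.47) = -28.40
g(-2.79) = 126.20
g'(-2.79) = -1.07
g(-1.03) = 100.75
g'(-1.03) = -24.76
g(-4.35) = 101.26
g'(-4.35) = 35.47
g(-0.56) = 88.31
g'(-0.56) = -27.94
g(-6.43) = -42.29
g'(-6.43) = 106.89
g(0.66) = 52.05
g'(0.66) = -30.01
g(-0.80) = 94.85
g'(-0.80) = -26.48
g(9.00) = 450.00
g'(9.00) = 195.00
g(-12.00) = -1440.00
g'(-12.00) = 426.00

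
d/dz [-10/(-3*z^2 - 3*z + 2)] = 30*(-2*z - 1)/(3*z^2 + 3*z - 2)^2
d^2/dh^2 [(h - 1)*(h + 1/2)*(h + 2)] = 6*h + 3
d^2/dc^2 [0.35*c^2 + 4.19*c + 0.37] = 0.700000000000000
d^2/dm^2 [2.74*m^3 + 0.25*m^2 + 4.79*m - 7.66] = 16.44*m + 0.5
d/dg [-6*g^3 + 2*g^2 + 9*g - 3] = -18*g^2 + 4*g + 9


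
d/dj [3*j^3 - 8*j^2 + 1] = j*(9*j - 16)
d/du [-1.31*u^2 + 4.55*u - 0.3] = 4.55 - 2.62*u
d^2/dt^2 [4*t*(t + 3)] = 8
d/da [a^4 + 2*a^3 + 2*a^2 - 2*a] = 4*a^3 + 6*a^2 + 4*a - 2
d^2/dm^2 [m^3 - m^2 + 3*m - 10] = 6*m - 2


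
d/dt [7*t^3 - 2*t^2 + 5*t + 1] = 21*t^2 - 4*t + 5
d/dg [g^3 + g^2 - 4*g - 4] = 3*g^2 + 2*g - 4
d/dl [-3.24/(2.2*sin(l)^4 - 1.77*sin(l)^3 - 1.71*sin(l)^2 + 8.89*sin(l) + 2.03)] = (28.512*sin(l)^3 - 17.2044*sin(l)^2 - 11.0808*sin(l) + 28.8036)*cos(l)/(2.2*sin(l)^4 - 1.77*sin(l)^3 - 1.71*sin(l)^2 + 8.89*sin(l) + 2.03)^2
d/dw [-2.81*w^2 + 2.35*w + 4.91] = 2.35 - 5.62*w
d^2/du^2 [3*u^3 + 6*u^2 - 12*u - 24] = 18*u + 12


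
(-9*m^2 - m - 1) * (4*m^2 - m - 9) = -36*m^4 + 5*m^3 + 78*m^2 + 10*m + 9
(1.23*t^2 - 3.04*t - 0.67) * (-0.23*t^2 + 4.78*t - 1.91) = -0.2829*t^4 + 6.5786*t^3 - 16.7264*t^2 + 2.6038*t + 1.2797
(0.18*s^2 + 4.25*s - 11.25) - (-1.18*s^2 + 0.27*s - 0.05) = 1.36*s^2 + 3.98*s - 11.2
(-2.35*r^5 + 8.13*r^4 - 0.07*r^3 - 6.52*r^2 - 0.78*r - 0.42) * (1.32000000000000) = -3.102*r^5 + 10.7316*r^4 - 0.0924*r^3 - 8.6064*r^2 - 1.0296*r - 0.5544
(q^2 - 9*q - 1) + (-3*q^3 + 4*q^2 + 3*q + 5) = -3*q^3 + 5*q^2 - 6*q + 4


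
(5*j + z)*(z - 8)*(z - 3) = 5*j*z^2 - 55*j*z + 120*j + z^3 - 11*z^2 + 24*z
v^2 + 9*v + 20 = (v + 4)*(v + 5)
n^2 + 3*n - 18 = (n - 3)*(n + 6)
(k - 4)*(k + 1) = k^2 - 3*k - 4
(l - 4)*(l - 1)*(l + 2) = l^3 - 3*l^2 - 6*l + 8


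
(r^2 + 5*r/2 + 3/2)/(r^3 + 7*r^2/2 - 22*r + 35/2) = (2*r^2 + 5*r + 3)/(2*r^3 + 7*r^2 - 44*r + 35)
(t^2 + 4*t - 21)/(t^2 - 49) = (t - 3)/(t - 7)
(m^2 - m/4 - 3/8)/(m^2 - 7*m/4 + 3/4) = (m + 1/2)/(m - 1)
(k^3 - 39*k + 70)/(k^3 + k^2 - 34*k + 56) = (k - 5)/(k - 4)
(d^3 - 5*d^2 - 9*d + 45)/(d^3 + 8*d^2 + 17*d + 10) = (d^3 - 5*d^2 - 9*d + 45)/(d^3 + 8*d^2 + 17*d + 10)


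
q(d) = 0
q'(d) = 0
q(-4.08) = 0.00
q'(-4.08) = 0.00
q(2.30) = 0.00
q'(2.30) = 0.00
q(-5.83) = 0.00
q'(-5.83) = 0.00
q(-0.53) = 0.00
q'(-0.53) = 0.00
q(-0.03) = 0.00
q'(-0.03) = 0.00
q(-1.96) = 0.00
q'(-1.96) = 0.00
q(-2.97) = 0.00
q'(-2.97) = 0.00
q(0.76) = 0.00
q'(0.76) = 0.00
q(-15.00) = 0.00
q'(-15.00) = 0.00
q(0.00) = 0.00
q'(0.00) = 0.00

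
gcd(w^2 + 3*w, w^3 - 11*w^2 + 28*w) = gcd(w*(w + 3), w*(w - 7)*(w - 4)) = w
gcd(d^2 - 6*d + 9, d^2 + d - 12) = d - 3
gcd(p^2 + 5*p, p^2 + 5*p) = p^2 + 5*p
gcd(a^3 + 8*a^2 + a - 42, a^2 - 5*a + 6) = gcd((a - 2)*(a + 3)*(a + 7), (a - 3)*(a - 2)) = a - 2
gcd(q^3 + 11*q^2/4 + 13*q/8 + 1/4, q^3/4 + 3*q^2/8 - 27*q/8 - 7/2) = 1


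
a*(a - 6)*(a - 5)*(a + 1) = a^4 - 10*a^3 + 19*a^2 + 30*a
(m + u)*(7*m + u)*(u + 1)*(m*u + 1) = 7*m^3*u^2 + 7*m^3*u + 8*m^2*u^3 + 8*m^2*u^2 + 7*m^2*u + 7*m^2 + m*u^4 + m*u^3 + 8*m*u^2 + 8*m*u + u^3 + u^2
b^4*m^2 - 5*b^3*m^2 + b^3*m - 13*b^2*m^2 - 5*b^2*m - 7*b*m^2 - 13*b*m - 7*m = (b - 7)*(b + 1)*(b*m + 1)*(b*m + m)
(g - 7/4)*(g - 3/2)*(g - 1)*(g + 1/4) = g^4 - 4*g^3 + 77*g^2/16 - 37*g/32 - 21/32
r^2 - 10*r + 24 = (r - 6)*(r - 4)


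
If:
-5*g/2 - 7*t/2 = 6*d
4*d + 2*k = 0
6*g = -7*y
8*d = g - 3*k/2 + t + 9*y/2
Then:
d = 175*y/282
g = -7*y/6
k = -175*y/141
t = -65*y/282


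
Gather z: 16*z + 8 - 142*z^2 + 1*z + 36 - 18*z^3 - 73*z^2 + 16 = -18*z^3 - 215*z^2 + 17*z + 60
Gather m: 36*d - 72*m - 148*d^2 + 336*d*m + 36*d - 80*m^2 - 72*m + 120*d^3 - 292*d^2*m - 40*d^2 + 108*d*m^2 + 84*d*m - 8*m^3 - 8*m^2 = 120*d^3 - 188*d^2 + 72*d - 8*m^3 + m^2*(108*d - 88) + m*(-292*d^2 + 420*d - 144)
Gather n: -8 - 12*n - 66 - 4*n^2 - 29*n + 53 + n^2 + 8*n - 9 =-3*n^2 - 33*n - 30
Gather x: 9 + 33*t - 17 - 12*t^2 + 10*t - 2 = -12*t^2 + 43*t - 10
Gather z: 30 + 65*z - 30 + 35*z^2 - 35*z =35*z^2 + 30*z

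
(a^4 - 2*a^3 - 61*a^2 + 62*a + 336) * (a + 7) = a^5 + 5*a^4 - 75*a^3 - 365*a^2 + 770*a + 2352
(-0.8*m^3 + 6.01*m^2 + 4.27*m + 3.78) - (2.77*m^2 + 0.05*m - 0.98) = -0.8*m^3 + 3.24*m^2 + 4.22*m + 4.76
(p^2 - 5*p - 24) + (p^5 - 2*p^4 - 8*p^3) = p^5 - 2*p^4 - 8*p^3 + p^2 - 5*p - 24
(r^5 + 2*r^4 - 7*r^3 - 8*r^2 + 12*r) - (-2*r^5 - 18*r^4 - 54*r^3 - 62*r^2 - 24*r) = 3*r^5 + 20*r^4 + 47*r^3 + 54*r^2 + 36*r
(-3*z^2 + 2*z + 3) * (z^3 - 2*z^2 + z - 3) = -3*z^5 + 8*z^4 - 4*z^3 + 5*z^2 - 3*z - 9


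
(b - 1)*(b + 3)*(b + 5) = b^3 + 7*b^2 + 7*b - 15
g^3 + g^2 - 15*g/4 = g*(g - 3/2)*(g + 5/2)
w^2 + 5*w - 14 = (w - 2)*(w + 7)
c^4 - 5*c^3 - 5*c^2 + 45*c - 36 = (c - 4)*(c - 3)*(c - 1)*(c + 3)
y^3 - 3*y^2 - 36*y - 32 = (y - 8)*(y + 1)*(y + 4)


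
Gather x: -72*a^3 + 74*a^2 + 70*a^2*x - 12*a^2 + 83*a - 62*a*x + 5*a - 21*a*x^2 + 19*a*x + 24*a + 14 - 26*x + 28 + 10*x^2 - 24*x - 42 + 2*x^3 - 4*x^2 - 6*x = -72*a^3 + 62*a^2 + 112*a + 2*x^3 + x^2*(6 - 21*a) + x*(70*a^2 - 43*a - 56)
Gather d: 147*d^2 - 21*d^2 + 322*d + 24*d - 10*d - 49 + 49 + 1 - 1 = 126*d^2 + 336*d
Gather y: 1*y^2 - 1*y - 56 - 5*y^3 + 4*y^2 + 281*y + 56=-5*y^3 + 5*y^2 + 280*y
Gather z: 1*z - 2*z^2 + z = -2*z^2 + 2*z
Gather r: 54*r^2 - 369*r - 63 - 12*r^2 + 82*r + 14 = 42*r^2 - 287*r - 49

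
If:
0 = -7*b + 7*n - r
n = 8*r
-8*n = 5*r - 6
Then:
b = 110/161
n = 16/23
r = 2/23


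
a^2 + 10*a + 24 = (a + 4)*(a + 6)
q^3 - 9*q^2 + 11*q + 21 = (q - 7)*(q - 3)*(q + 1)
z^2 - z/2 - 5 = (z - 5/2)*(z + 2)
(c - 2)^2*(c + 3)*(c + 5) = c^4 + 4*c^3 - 13*c^2 - 28*c + 60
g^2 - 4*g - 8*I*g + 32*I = (g - 4)*(g - 8*I)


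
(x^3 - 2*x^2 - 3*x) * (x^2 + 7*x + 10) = x^5 + 5*x^4 - 7*x^3 - 41*x^2 - 30*x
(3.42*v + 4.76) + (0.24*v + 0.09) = 3.66*v + 4.85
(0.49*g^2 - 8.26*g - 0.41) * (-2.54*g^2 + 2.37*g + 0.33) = -1.2446*g^4 + 22.1417*g^3 - 18.3731*g^2 - 3.6975*g - 0.1353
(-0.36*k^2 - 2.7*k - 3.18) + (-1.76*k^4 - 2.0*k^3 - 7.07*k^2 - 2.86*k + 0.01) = -1.76*k^4 - 2.0*k^3 - 7.43*k^2 - 5.56*k - 3.17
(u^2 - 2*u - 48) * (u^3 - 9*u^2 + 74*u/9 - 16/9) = u^5 - 11*u^4 - 196*u^3/9 + 3724*u^2/9 - 3520*u/9 + 256/3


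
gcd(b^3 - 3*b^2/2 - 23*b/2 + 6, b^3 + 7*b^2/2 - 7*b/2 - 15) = b + 3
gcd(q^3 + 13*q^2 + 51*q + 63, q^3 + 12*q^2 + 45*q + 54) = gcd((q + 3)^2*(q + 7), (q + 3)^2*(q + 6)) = q^2 + 6*q + 9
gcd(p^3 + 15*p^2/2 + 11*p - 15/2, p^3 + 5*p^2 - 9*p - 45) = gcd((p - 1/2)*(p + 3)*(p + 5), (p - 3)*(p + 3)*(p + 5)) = p^2 + 8*p + 15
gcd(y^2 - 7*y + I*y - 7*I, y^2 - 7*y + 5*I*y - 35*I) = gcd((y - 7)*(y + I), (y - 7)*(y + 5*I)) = y - 7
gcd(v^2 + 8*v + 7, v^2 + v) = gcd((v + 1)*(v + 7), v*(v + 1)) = v + 1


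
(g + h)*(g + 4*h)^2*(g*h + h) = g^4*h + 9*g^3*h^2 + g^3*h + 24*g^2*h^3 + 9*g^2*h^2 + 16*g*h^4 + 24*g*h^3 + 16*h^4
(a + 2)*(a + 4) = a^2 + 6*a + 8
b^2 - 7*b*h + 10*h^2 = (b - 5*h)*(b - 2*h)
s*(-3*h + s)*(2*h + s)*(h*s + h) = -6*h^3*s^2 - 6*h^3*s - h^2*s^3 - h^2*s^2 + h*s^4 + h*s^3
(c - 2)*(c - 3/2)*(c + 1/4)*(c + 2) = c^4 - 5*c^3/4 - 35*c^2/8 + 5*c + 3/2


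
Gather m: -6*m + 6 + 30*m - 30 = 24*m - 24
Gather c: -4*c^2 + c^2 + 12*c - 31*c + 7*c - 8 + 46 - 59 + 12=-3*c^2 - 12*c - 9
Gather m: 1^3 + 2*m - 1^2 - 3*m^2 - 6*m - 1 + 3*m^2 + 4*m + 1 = 0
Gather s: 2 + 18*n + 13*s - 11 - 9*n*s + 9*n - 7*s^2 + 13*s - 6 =27*n - 7*s^2 + s*(26 - 9*n) - 15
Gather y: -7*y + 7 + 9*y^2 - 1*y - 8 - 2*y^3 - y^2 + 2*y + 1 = -2*y^3 + 8*y^2 - 6*y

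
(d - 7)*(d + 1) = d^2 - 6*d - 7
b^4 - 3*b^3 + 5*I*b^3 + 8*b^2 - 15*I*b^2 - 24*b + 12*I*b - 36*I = (b - 3)*(b - 2*I)*(b + I)*(b + 6*I)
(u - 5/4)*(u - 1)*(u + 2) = u^3 - u^2/4 - 13*u/4 + 5/2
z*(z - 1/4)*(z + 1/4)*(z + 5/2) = z^4 + 5*z^3/2 - z^2/16 - 5*z/32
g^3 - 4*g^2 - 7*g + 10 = (g - 5)*(g - 1)*(g + 2)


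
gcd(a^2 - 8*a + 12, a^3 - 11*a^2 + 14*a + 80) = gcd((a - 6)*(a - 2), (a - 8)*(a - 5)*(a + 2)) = 1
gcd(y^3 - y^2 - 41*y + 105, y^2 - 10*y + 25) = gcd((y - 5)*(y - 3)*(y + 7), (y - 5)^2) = y - 5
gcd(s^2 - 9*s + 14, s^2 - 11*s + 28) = s - 7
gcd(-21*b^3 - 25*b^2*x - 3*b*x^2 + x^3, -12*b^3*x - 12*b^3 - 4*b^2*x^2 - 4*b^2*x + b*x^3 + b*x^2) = 1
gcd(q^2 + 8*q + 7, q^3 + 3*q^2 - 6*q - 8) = q + 1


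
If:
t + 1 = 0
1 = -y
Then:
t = -1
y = -1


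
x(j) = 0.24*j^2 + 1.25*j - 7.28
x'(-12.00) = -4.51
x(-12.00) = 12.28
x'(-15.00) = -5.95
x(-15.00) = 27.97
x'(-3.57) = -0.46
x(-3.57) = -8.68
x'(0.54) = 1.51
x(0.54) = -6.54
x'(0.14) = 1.32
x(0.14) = -7.10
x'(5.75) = 4.01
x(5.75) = 7.84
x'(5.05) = 3.67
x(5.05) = 5.15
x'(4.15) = 3.24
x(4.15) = 2.04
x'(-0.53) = 1.00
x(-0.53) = -7.88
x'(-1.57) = 0.50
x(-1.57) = -8.65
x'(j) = 0.48*j + 1.25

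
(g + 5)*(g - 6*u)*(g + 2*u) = g^3 - 4*g^2*u + 5*g^2 - 12*g*u^2 - 20*g*u - 60*u^2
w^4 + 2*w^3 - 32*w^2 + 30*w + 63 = (w - 3)^2*(w + 1)*(w + 7)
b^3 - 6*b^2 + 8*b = b*(b - 4)*(b - 2)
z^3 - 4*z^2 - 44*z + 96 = (z - 8)*(z - 2)*(z + 6)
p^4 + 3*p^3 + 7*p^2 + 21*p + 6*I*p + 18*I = (p + 3)*(p - 3*I)*(p + I)*(p + 2*I)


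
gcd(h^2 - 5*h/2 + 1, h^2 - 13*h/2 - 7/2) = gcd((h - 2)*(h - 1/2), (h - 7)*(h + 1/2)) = 1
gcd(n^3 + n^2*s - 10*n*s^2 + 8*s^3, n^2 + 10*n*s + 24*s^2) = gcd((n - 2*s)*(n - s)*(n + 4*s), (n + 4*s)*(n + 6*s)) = n + 4*s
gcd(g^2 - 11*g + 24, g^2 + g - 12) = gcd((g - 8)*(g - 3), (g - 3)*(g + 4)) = g - 3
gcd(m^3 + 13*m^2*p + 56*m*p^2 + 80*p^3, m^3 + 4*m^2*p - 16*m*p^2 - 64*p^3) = m^2 + 8*m*p + 16*p^2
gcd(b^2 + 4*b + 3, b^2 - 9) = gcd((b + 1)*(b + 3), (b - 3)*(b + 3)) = b + 3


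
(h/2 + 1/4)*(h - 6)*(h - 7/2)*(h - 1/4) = h^4/2 - 37*h^3/8 + 37*h^2/4 + 103*h/32 - 21/16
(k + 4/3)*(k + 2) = k^2 + 10*k/3 + 8/3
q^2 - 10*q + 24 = (q - 6)*(q - 4)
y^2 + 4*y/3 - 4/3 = (y - 2/3)*(y + 2)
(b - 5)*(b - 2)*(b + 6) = b^3 - b^2 - 32*b + 60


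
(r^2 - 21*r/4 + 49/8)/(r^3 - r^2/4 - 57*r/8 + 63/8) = (2*r - 7)/(2*r^2 + 3*r - 9)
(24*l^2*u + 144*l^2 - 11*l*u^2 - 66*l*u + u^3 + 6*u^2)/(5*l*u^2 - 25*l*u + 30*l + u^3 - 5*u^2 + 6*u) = (24*l^2*u + 144*l^2 - 11*l*u^2 - 66*l*u + u^3 + 6*u^2)/(5*l*u^2 - 25*l*u + 30*l + u^3 - 5*u^2 + 6*u)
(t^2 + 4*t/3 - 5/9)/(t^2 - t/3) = (t + 5/3)/t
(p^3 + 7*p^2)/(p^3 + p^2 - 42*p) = p/(p - 6)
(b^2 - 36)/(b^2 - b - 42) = (b - 6)/(b - 7)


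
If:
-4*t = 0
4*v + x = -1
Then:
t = 0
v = -x/4 - 1/4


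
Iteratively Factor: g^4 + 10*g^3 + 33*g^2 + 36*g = (g)*(g^3 + 10*g^2 + 33*g + 36) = g*(g + 3)*(g^2 + 7*g + 12) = g*(g + 3)*(g + 4)*(g + 3)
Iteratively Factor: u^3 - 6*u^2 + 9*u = (u)*(u^2 - 6*u + 9) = u*(u - 3)*(u - 3)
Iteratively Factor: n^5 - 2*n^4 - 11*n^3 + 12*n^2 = (n - 4)*(n^4 + 2*n^3 - 3*n^2) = n*(n - 4)*(n^3 + 2*n^2 - 3*n) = n*(n - 4)*(n + 3)*(n^2 - n) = n*(n - 4)*(n - 1)*(n + 3)*(n)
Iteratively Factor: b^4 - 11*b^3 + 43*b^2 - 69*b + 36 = (b - 3)*(b^3 - 8*b^2 + 19*b - 12) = (b - 3)*(b - 1)*(b^2 - 7*b + 12) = (b - 3)^2*(b - 1)*(b - 4)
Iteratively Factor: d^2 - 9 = (d + 3)*(d - 3)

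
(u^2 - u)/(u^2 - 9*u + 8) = u/(u - 8)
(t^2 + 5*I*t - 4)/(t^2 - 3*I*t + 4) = (t + 4*I)/(t - 4*I)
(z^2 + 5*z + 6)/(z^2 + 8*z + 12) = (z + 3)/(z + 6)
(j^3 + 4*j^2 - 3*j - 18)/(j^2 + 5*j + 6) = (j^2 + j - 6)/(j + 2)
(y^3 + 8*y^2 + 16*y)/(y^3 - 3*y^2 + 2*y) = (y^2 + 8*y + 16)/(y^2 - 3*y + 2)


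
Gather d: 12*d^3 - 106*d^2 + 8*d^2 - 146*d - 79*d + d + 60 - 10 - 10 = 12*d^3 - 98*d^2 - 224*d + 40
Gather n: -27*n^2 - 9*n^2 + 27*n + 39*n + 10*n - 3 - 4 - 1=-36*n^2 + 76*n - 8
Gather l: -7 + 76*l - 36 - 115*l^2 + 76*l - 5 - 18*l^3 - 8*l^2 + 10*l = -18*l^3 - 123*l^2 + 162*l - 48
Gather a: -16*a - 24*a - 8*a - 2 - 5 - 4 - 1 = -48*a - 12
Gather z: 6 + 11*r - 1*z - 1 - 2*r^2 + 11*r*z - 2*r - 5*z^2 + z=-2*r^2 + 11*r*z + 9*r - 5*z^2 + 5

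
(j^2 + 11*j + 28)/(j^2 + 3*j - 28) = (j + 4)/(j - 4)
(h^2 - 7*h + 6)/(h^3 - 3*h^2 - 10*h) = (-h^2 + 7*h - 6)/(h*(-h^2 + 3*h + 10))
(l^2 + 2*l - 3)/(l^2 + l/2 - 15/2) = 2*(l - 1)/(2*l - 5)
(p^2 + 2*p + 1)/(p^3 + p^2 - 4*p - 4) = (p + 1)/(p^2 - 4)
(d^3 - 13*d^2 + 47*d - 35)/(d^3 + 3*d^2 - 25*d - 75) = (d^2 - 8*d + 7)/(d^2 + 8*d + 15)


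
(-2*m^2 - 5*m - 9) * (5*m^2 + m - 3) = -10*m^4 - 27*m^3 - 44*m^2 + 6*m + 27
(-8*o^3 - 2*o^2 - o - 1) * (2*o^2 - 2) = -16*o^5 - 4*o^4 + 14*o^3 + 2*o^2 + 2*o + 2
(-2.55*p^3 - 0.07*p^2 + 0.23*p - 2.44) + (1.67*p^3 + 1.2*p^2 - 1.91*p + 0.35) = -0.88*p^3 + 1.13*p^2 - 1.68*p - 2.09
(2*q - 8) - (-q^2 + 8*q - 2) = q^2 - 6*q - 6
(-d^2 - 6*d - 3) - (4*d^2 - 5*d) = -5*d^2 - d - 3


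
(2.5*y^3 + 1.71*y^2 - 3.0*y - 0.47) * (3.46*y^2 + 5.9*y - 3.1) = 8.65*y^5 + 20.6666*y^4 - 8.041*y^3 - 24.6272*y^2 + 6.527*y + 1.457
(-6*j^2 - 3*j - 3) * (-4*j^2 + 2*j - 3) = 24*j^4 + 24*j^2 + 3*j + 9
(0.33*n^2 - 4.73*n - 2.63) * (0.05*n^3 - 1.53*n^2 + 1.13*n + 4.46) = 0.0165*n^5 - 0.7414*n^4 + 7.4783*n^3 + 0.1508*n^2 - 24.0677*n - 11.7298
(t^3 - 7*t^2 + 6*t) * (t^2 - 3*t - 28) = t^5 - 10*t^4 - t^3 + 178*t^2 - 168*t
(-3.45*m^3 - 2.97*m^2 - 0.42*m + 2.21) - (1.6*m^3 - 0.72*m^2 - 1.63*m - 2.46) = -5.05*m^3 - 2.25*m^2 + 1.21*m + 4.67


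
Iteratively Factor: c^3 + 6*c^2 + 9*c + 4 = (c + 4)*(c^2 + 2*c + 1) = (c + 1)*(c + 4)*(c + 1)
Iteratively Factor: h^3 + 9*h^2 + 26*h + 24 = (h + 4)*(h^2 + 5*h + 6) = (h + 2)*(h + 4)*(h + 3)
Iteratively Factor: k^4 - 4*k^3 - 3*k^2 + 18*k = (k - 3)*(k^3 - k^2 - 6*k) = (k - 3)^2*(k^2 + 2*k) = k*(k - 3)^2*(k + 2)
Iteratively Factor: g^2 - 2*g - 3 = (g - 3)*(g + 1)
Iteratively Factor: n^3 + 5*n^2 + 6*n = (n + 2)*(n^2 + 3*n) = (n + 2)*(n + 3)*(n)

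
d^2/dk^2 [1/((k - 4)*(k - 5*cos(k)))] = (-5*(k - 4)^2*(k - 5*cos(k))*cos(k) + 2*(k - 4)^2*(5*sin(k) + 1)^2 + 2*(k - 5*cos(k))^2 + (k - 5*cos(k))*(2*k - 8)*(5*sin(k) + 1))/((k - 4)^3*(k - 5*cos(k))^3)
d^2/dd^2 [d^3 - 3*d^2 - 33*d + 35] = 6*d - 6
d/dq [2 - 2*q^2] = -4*q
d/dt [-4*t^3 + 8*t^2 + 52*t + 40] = -12*t^2 + 16*t + 52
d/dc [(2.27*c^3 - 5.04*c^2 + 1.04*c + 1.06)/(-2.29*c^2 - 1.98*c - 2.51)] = (-5.1983*c^4 - 8.9892*c^3 - 4.7323*c^2 + 30.1556*c - 0.5116)/(5.2441*c^4 + 9.0684*c^3 + 15.4162*c^2 + 9.9396*c + 6.3001)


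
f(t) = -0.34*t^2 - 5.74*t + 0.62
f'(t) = -0.68*t - 5.74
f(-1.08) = 6.42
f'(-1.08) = -5.01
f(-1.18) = 6.92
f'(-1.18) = -4.94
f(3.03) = -19.89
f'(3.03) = -7.80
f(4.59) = -32.89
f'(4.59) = -8.86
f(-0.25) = 2.03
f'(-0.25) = -5.57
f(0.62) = -3.07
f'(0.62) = -6.16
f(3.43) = -23.07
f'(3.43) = -8.07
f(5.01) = -36.67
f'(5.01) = -9.15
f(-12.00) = 20.54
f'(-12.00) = 2.42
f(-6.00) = 22.82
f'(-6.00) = -1.66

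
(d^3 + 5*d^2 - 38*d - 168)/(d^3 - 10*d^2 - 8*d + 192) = (d + 7)/(d - 8)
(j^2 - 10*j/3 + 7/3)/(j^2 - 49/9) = 3*(j - 1)/(3*j + 7)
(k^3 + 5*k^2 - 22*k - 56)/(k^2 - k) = (k^3 + 5*k^2 - 22*k - 56)/(k*(k - 1))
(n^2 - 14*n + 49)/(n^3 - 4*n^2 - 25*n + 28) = (n - 7)/(n^2 + 3*n - 4)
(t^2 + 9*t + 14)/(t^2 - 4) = (t + 7)/(t - 2)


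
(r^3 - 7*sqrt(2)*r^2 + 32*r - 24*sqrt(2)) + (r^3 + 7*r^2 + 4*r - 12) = 2*r^3 - 7*sqrt(2)*r^2 + 7*r^2 + 36*r - 24*sqrt(2) - 12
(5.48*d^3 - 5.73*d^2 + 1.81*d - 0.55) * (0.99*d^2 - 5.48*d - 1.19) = 5.4252*d^5 - 35.7031*d^4 + 26.6711*d^3 - 3.6446*d^2 + 0.860100000000001*d + 0.6545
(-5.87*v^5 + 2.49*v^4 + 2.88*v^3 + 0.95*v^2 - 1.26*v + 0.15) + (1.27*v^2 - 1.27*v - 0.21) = -5.87*v^5 + 2.49*v^4 + 2.88*v^3 + 2.22*v^2 - 2.53*v - 0.06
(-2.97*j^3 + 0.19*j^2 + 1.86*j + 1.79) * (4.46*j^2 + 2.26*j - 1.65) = -13.2462*j^5 - 5.8648*j^4 + 13.6255*j^3 + 11.8735*j^2 + 0.9764*j - 2.9535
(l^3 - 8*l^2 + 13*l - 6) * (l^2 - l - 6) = l^5 - 9*l^4 + 15*l^3 + 29*l^2 - 72*l + 36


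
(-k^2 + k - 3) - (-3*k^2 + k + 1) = 2*k^2 - 4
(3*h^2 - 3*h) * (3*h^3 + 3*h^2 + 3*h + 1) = 9*h^5 - 6*h^2 - 3*h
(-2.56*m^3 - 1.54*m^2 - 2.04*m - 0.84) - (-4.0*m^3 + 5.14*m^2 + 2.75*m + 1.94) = 1.44*m^3 - 6.68*m^2 - 4.79*m - 2.78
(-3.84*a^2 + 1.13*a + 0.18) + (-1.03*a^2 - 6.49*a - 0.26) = -4.87*a^2 - 5.36*a - 0.08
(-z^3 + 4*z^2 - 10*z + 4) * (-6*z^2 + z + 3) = 6*z^5 - 25*z^4 + 61*z^3 - 22*z^2 - 26*z + 12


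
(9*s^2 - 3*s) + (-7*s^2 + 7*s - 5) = 2*s^2 + 4*s - 5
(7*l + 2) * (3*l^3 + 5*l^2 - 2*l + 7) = 21*l^4 + 41*l^3 - 4*l^2 + 45*l + 14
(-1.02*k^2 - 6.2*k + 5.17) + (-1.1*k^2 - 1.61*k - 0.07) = -2.12*k^2 - 7.81*k + 5.1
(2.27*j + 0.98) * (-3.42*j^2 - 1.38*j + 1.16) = -7.7634*j^3 - 6.4842*j^2 + 1.2808*j + 1.1368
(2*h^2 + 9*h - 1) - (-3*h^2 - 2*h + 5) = 5*h^2 + 11*h - 6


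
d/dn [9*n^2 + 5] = 18*n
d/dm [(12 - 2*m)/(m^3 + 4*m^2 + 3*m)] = 4*(m^3 - 7*m^2 - 24*m - 9)/(m^2*(m^4 + 8*m^3 + 22*m^2 + 24*m + 9))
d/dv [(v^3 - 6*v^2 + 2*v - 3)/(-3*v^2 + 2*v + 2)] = (-3*v^4 + 4*v^3 - 42*v + 10)/(9*v^4 - 12*v^3 - 8*v^2 + 8*v + 4)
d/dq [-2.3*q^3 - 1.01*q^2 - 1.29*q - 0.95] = -6.9*q^2 - 2.02*q - 1.29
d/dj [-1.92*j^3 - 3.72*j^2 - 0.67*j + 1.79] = -5.76*j^2 - 7.44*j - 0.67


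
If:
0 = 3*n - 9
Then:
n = 3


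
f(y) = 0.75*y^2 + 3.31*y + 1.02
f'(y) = 1.5*y + 3.31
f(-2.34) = -2.62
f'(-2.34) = -0.20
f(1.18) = 5.97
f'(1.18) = 5.08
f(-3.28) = -1.77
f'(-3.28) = -1.61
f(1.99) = 10.58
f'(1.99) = 6.30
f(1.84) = 9.65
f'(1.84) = 6.07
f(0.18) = 1.64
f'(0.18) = 3.58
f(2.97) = 17.47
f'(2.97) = 7.76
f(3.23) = 19.54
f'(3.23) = 8.16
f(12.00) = 148.74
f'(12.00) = 21.31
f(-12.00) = 69.30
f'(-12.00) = -14.69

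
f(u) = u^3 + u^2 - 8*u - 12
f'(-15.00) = 637.00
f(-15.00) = -3042.00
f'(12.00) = 448.00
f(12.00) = 1764.00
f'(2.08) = 9.14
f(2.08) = -15.31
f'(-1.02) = -6.92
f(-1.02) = -3.86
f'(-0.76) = -7.79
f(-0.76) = -5.78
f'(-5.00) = 57.00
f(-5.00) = -72.00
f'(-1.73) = -2.48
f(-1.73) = -0.34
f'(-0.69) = -7.95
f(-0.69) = -6.33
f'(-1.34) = -5.29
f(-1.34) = -1.89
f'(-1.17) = -6.23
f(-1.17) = -2.87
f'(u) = 3*u^2 + 2*u - 8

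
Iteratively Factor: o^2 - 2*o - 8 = (o - 4)*(o + 2)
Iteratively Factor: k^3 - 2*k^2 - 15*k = (k)*(k^2 - 2*k - 15) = k*(k - 5)*(k + 3)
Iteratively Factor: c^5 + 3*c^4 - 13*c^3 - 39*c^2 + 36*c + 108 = (c + 3)*(c^4 - 13*c^2 + 36) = (c - 2)*(c + 3)*(c^3 + 2*c^2 - 9*c - 18) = (c - 3)*(c - 2)*(c + 3)*(c^2 + 5*c + 6) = (c - 3)*(c - 2)*(c + 3)^2*(c + 2)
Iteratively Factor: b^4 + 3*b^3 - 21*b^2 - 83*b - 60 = (b + 3)*(b^3 - 21*b - 20) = (b + 1)*(b + 3)*(b^2 - b - 20) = (b + 1)*(b + 3)*(b + 4)*(b - 5)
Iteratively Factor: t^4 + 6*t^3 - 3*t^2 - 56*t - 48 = (t - 3)*(t^3 + 9*t^2 + 24*t + 16) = (t - 3)*(t + 4)*(t^2 + 5*t + 4) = (t - 3)*(t + 4)^2*(t + 1)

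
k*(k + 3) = k^2 + 3*k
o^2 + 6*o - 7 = (o - 1)*(o + 7)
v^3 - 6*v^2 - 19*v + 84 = (v - 7)*(v - 3)*(v + 4)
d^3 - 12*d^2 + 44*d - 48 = (d - 6)*(d - 4)*(d - 2)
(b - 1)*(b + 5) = b^2 + 4*b - 5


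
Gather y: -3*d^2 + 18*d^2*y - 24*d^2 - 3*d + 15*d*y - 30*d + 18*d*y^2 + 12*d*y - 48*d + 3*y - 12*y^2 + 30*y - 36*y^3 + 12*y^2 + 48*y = -27*d^2 + 18*d*y^2 - 81*d - 36*y^3 + y*(18*d^2 + 27*d + 81)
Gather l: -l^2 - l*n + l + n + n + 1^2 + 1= -l^2 + l*(1 - n) + 2*n + 2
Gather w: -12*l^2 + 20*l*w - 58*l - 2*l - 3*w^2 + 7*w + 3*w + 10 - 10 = -12*l^2 - 60*l - 3*w^2 + w*(20*l + 10)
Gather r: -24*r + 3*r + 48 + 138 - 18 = 168 - 21*r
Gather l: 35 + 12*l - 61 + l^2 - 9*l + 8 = l^2 + 3*l - 18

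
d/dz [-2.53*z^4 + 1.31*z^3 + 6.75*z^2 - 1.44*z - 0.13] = -10.12*z^3 + 3.93*z^2 + 13.5*z - 1.44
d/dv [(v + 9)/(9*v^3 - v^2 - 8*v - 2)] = (9*v^3 - v^2 - 8*v + (v + 9)*(-27*v^2 + 2*v + 8) - 2)/(-9*v^3 + v^2 + 8*v + 2)^2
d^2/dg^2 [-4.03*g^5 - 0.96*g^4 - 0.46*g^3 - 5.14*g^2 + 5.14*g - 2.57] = -80.6*g^3 - 11.52*g^2 - 2.76*g - 10.28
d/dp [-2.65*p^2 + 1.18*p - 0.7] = 1.18 - 5.3*p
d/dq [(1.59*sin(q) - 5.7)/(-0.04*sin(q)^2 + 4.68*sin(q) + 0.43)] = (0.0636*sin(q)^2 - 0.456*sin(q) + 27.3597)*cos(q)/(0.0016*sin(q)^4 - 0.3744*sin(q)^3 + 21.868*sin(q)^2 + 4.0248*sin(q) + 0.1849)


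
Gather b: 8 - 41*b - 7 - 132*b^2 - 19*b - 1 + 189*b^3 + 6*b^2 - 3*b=189*b^3 - 126*b^2 - 63*b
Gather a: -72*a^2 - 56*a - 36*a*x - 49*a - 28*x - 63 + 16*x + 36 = -72*a^2 + a*(-36*x - 105) - 12*x - 27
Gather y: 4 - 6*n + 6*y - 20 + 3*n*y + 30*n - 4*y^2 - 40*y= 24*n - 4*y^2 + y*(3*n - 34) - 16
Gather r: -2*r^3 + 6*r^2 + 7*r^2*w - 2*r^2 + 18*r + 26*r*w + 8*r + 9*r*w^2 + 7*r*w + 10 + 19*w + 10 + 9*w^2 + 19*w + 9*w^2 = -2*r^3 + r^2*(7*w + 4) + r*(9*w^2 + 33*w + 26) + 18*w^2 + 38*w + 20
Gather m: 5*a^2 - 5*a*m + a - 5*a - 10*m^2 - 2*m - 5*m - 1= 5*a^2 - 4*a - 10*m^2 + m*(-5*a - 7) - 1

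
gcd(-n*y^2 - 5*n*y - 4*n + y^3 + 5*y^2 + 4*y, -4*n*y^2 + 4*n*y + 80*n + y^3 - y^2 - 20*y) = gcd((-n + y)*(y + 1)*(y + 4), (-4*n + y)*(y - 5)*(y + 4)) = y + 4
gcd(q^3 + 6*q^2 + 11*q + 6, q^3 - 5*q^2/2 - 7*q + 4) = q + 2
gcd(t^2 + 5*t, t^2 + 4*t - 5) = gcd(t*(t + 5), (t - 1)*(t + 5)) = t + 5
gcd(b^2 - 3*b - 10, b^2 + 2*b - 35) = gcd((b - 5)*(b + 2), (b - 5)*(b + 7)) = b - 5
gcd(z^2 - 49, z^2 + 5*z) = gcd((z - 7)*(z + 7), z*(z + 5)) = 1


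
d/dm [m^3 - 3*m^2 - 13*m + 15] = 3*m^2 - 6*m - 13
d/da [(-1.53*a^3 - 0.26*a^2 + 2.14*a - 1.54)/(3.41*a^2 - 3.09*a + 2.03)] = (-5.2173*a^4 + 9.4554*a^3 - 15.8117*a^2 + 9.4472*a - 0.4144)/(11.6281*a^4 - 21.0738*a^3 + 23.3927*a^2 - 12.5454*a + 4.1209)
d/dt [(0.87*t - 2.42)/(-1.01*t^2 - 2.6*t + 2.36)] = (0.8787*t^2 - 4.8884*t - 4.2388)/(1.0201*t^4 + 5.252*t^3 + 1.9928*t^2 - 12.272*t + 5.5696)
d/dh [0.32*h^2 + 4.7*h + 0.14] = 0.64*h + 4.7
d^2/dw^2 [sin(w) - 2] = -sin(w)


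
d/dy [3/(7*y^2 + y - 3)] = 3*(-14*y - 1)/(7*y^2 + y - 3)^2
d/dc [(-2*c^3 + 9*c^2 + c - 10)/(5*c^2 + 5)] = (-2*c^4 - 7*c^2 + 38*c + 1)/(5*(c^4 + 2*c^2 + 1))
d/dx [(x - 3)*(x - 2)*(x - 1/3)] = 3*x^2 - 32*x/3 + 23/3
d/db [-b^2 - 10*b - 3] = -2*b - 10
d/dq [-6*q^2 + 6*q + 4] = 6 - 12*q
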